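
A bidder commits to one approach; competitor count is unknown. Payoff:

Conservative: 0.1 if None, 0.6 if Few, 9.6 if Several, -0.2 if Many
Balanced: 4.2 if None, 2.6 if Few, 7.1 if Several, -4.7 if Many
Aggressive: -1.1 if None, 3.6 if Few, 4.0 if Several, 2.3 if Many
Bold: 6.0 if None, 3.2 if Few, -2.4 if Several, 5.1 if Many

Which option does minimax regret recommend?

Conservative

Column bests: None=6.0, Few=3.6, Several=9.6, Many=5.1.
Conservative regrets: 5.9, 3.0, 0.0, 5.3 → max 5.9
Balanced regrets: 1.8, 1.0, 2.5, 9.8 → max 9.8
Aggressive regrets: 7.1, 0.0, 5.6, 2.8 → max 7.1
Bold regrets: 0.0, 0.4, 12.0, 0.0 → max 12.0
Smallest max regret = 5.9 → Conservative.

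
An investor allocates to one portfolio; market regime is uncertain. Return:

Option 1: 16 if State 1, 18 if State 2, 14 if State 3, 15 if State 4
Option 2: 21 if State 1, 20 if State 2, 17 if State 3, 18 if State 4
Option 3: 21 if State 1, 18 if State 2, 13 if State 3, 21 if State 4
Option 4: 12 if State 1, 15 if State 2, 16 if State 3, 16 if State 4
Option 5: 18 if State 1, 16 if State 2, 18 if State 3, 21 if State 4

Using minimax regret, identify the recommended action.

Column bests: State 1=21, State 2=20, State 3=18, State 4=21.
Option 1 regrets: 5, 2, 4, 6 → max 6
Option 2 regrets: 0, 0, 1, 3 → max 3
Option 3 regrets: 0, 2, 5, 0 → max 5
Option 4 regrets: 9, 5, 2, 5 → max 9
Option 5 regrets: 3, 4, 0, 0 → max 4
Smallest max regret = 3 → Option 2.

Option 2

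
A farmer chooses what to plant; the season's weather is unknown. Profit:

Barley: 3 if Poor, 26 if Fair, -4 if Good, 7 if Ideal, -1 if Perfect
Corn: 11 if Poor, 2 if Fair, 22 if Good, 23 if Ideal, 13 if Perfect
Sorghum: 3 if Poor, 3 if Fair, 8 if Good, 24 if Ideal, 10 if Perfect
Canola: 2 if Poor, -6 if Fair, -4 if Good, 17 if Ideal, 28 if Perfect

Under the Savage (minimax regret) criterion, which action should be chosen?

Sorghum

Column bests: Poor=11, Fair=26, Good=22, Ideal=24, Perfect=28.
Barley regrets: 8, 0, 26, 17, 29 → max 29
Corn regrets: 0, 24, 0, 1, 15 → max 24
Sorghum regrets: 8, 23, 14, 0, 18 → max 23
Canola regrets: 9, 32, 26, 7, 0 → max 32
Smallest max regret = 23 → Sorghum.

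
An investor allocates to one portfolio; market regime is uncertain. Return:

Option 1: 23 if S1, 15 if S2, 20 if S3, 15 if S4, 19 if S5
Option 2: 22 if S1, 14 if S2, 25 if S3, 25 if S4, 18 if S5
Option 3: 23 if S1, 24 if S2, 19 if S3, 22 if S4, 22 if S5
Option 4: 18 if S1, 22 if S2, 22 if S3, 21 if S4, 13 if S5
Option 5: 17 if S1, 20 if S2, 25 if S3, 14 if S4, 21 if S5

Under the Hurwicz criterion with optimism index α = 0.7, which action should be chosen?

Option 3

Option 1: 0.7·23 + 0.3·15 = 20.6
Option 2: 0.7·25 + 0.3·14 = 21.7
Option 3: 0.7·24 + 0.3·19 = 22.5
Option 4: 0.7·22 + 0.3·13 = 19.3
Option 5: 0.7·25 + 0.3·14 = 21.7
Highest Hurwicz score = 22.5 → Option 3.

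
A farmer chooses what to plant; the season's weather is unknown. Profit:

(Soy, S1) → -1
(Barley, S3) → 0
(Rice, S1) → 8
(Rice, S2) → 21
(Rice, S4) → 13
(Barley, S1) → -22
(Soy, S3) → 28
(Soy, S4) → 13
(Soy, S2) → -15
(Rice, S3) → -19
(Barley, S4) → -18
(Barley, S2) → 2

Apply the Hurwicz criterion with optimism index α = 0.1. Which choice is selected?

Soy

Rice: 0.1·21 + 0.9·(-19) = -15
Barley: 0.1·2 + 0.9·(-22) = -19.6
Soy: 0.1·28 + 0.9·(-15) = -10.7
Highest Hurwicz score = -10.7 → Soy.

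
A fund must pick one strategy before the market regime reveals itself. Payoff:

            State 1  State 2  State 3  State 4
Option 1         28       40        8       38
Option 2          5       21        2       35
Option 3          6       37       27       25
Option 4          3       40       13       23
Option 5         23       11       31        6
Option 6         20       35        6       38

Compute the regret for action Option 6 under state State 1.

8

Best payoff under State 1 is 28.
Regret = 28 − 20 = 8.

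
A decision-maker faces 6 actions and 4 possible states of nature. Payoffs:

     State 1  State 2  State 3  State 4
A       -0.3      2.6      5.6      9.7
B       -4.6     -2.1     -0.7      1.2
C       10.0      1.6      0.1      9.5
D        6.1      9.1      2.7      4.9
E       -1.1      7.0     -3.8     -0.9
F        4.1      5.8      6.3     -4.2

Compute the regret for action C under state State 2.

Best payoff under State 2 is 9.1.
Regret = 9.1 − 1.6 = 7.5.

7.5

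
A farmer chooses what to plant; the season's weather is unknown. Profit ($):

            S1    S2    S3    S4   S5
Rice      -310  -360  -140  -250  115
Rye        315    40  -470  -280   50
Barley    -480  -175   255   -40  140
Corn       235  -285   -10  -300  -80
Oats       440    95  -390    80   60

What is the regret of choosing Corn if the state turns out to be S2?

Best payoff under S2 is 95.
Regret = 95 − (-285) = 380.

380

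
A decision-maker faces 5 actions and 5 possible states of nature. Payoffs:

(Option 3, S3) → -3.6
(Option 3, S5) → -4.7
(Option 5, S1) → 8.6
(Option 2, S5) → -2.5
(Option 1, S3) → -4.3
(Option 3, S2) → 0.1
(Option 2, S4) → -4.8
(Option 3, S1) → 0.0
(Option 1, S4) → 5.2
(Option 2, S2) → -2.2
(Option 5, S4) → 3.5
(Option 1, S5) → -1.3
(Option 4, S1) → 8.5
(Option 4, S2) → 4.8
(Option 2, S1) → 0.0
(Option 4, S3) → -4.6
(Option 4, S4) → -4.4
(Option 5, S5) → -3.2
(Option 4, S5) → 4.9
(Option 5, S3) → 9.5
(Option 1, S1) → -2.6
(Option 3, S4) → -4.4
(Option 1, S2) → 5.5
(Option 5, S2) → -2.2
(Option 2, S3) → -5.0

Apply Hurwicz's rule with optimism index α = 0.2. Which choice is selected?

Option 1: 0.2·5.5 + 0.8·(-4.3) = -2.34
Option 2: 0.2·0.0 + 0.8·(-5.0) = -4
Option 3: 0.2·0.1 + 0.8·(-4.7) = -3.74
Option 4: 0.2·8.5 + 0.8·(-4.6) = -1.98
Option 5: 0.2·9.5 + 0.8·(-3.2) = -0.66
Highest Hurwicz score = -0.66 → Option 5.

Option 5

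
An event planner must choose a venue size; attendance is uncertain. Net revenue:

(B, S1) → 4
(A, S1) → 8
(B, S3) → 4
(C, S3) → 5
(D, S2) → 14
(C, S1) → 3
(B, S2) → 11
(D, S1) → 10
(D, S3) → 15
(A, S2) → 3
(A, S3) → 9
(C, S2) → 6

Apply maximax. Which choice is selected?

Row maxima: A=9, B=11, C=6, D=15
Best best-case = 15 → D.

D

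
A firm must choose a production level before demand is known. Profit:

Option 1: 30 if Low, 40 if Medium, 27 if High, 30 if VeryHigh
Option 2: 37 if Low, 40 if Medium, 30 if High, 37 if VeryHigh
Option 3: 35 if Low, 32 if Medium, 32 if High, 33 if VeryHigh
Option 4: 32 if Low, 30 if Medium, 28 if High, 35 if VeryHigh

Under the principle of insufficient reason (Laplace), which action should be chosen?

Option 2

Row averages: Option 1=31.75, Option 2=36, Option 3=33, Option 4=31.25
Highest average = 36 → Option 2.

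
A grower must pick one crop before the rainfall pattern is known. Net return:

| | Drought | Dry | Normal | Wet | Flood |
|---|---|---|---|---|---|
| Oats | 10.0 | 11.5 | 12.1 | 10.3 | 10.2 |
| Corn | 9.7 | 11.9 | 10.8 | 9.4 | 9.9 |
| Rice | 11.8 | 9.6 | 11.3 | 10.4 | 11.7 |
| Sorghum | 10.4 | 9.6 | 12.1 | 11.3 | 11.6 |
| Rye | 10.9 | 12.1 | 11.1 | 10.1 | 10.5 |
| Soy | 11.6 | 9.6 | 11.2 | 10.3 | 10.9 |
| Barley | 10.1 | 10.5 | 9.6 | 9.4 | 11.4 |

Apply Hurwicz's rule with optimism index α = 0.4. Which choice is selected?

Oats: 0.4·12.1 + 0.6·10.0 = 10.84
Corn: 0.4·11.9 + 0.6·9.4 = 10.4
Rice: 0.4·11.8 + 0.6·9.6 = 10.48
Sorghum: 0.4·12.1 + 0.6·9.6 = 10.6
Rye: 0.4·12.1 + 0.6·10.1 = 10.9
Soy: 0.4·11.6 + 0.6·9.6 = 10.4
Barley: 0.4·11.4 + 0.6·9.4 = 10.2
Highest Hurwicz score = 10.9 → Rye.

Rye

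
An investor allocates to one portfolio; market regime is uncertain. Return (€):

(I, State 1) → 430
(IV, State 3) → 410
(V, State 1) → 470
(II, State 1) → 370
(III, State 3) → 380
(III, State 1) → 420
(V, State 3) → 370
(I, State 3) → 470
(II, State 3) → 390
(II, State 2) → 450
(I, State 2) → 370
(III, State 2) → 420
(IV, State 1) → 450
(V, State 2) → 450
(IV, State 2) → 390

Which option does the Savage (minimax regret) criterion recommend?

Column bests: State 1=470, State 2=450, State 3=470.
I regrets: 40, 80, 0 → max 80
II regrets: 100, 0, 80 → max 100
III regrets: 50, 30, 90 → max 90
IV regrets: 20, 60, 60 → max 60
V regrets: 0, 0, 100 → max 100
Smallest max regret = 60 → IV.

IV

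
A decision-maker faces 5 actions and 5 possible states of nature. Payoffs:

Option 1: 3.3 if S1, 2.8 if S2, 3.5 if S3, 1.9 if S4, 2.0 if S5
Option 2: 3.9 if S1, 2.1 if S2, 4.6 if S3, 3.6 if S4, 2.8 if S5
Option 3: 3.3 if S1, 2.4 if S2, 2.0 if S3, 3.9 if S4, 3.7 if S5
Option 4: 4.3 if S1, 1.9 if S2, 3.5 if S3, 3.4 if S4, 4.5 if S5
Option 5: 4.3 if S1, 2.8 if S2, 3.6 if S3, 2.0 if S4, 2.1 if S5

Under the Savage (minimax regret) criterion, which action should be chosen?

Option 4

Column bests: S1=4.3, S2=2.8, S3=4.6, S4=3.9, S5=4.5.
Option 1 regrets: 1.0, 0.0, 1.1, 2.0, 2.5 → max 2.5
Option 2 regrets: 0.4, 0.7, 0.0, 0.3, 1.7 → max 1.7
Option 3 regrets: 1.0, 0.4, 2.6, 0.0, 0.8 → max 2.6
Option 4 regrets: 0.0, 0.9, 1.1, 0.5, 0.0 → max 1.1
Option 5 regrets: 0.0, 0.0, 1.0, 1.9, 2.4 → max 2.4
Smallest max regret = 1.1 → Option 4.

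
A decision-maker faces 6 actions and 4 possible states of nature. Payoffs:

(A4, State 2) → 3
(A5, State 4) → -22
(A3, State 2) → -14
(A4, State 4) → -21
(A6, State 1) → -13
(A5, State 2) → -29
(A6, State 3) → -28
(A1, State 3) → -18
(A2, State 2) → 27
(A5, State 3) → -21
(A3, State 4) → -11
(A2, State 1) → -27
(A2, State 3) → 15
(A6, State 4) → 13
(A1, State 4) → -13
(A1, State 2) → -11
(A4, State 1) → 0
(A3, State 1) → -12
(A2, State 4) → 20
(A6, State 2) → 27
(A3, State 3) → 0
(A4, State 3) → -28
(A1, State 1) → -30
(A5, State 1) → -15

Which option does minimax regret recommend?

Column bests: State 1=0, State 2=27, State 3=15, State 4=20.
A1 regrets: 30, 38, 33, 33 → max 38
A2 regrets: 27, 0, 0, 0 → max 27
A3 regrets: 12, 41, 15, 31 → max 41
A4 regrets: 0, 24, 43, 41 → max 43
A5 regrets: 15, 56, 36, 42 → max 56
A6 regrets: 13, 0, 43, 7 → max 43
Smallest max regret = 27 → A2.

A2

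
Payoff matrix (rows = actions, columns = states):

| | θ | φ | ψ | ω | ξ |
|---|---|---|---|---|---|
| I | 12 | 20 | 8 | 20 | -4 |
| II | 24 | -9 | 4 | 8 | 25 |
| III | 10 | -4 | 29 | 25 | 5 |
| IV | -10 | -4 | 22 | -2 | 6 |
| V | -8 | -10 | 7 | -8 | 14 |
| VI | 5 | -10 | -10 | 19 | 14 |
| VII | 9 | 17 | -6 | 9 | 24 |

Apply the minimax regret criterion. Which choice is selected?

III

Column bests: θ=24, φ=20, ψ=29, ω=25, ξ=25.
I regrets: 12, 0, 21, 5, 29 → max 29
II regrets: 0, 29, 25, 17, 0 → max 29
III regrets: 14, 24, 0, 0, 20 → max 24
IV regrets: 34, 24, 7, 27, 19 → max 34
V regrets: 32, 30, 22, 33, 11 → max 33
VI regrets: 19, 30, 39, 6, 11 → max 39
VII regrets: 15, 3, 35, 16, 1 → max 35
Smallest max regret = 24 → III.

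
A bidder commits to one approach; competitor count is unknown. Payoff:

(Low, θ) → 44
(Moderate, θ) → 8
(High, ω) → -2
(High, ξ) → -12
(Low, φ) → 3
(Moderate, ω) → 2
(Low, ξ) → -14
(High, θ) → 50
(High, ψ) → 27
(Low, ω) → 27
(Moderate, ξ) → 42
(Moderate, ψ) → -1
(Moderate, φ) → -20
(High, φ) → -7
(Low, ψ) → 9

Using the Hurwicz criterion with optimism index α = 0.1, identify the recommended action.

High

Low: 0.1·44 + 0.9·(-14) = -8.2
Moderate: 0.1·42 + 0.9·(-20) = -13.8
High: 0.1·50 + 0.9·(-12) = -5.8
Highest Hurwicz score = -5.8 → High.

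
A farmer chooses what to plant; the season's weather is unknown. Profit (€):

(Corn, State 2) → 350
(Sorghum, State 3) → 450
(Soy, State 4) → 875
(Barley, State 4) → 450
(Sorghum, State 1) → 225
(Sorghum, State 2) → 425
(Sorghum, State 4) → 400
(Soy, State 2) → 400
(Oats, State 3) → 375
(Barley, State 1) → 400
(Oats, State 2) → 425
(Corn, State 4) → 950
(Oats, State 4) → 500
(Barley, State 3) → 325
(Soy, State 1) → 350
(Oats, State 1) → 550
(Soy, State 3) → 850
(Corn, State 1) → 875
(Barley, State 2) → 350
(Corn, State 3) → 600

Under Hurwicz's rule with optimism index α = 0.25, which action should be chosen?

Corn

Oats: 0.25·550 + 0.75·375 = 418.75
Barley: 0.25·450 + 0.75·325 = 356.25
Soy: 0.25·875 + 0.75·350 = 481.25
Corn: 0.25·950 + 0.75·350 = 500
Sorghum: 0.25·450 + 0.75·225 = 281.25
Highest Hurwicz score = 500 → Corn.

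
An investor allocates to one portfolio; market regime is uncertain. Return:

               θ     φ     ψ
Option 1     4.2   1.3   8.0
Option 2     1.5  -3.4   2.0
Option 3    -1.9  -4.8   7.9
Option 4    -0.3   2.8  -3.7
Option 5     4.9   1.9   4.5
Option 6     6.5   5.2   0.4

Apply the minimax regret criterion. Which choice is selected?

Column bests: θ=6.5, φ=5.2, ψ=8.0.
Option 1 regrets: 2.3, 3.9, 0.0 → max 3.9
Option 2 regrets: 5.0, 8.6, 6.0 → max 8.6
Option 3 regrets: 8.4, 10.0, 0.1 → max 10.0
Option 4 regrets: 6.8, 2.4, 11.7 → max 11.7
Option 5 regrets: 1.6, 3.3, 3.5 → max 3.5
Option 6 regrets: 0.0, 0.0, 7.6 → max 7.6
Smallest max regret = 3.5 → Option 5.

Option 5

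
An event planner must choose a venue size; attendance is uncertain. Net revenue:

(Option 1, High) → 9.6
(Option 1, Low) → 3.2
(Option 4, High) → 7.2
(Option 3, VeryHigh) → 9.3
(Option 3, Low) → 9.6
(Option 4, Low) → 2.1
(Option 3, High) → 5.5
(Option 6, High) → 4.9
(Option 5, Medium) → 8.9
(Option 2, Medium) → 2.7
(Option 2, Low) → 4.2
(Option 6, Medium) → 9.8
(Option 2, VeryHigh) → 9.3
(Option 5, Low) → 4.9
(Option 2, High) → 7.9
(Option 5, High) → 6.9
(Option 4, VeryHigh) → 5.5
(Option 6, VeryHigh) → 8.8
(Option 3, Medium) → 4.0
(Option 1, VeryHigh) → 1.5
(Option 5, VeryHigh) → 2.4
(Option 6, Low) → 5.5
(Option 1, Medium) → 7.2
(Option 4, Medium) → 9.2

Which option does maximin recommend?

Row minima: Option 1=1.5, Option 2=2.7, Option 3=4.0, Option 4=2.1, Option 5=2.4, Option 6=4.9
Best worst-case = 4.9 → Option 6.

Option 6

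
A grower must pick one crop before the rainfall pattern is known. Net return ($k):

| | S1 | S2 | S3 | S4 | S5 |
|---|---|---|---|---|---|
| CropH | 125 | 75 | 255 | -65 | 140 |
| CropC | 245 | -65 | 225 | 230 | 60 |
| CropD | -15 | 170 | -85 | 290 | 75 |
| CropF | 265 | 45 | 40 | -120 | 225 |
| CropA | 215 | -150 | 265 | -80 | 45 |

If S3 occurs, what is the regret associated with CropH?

Best payoff under S3 is 265.
Regret = 265 − 255 = 10.

10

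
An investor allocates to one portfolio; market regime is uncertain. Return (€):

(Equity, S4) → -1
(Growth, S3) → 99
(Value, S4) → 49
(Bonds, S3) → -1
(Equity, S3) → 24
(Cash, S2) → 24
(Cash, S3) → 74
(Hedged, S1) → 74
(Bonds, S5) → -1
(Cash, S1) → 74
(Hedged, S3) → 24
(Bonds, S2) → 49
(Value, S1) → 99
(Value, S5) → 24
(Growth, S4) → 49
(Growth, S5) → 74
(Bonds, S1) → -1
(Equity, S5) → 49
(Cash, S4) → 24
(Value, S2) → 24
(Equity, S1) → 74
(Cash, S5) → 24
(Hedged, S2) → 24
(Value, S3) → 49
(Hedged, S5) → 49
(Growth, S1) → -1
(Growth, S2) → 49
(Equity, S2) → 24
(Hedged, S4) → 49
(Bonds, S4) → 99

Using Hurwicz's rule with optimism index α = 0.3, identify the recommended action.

Bonds: 0.3·99 + 0.7·(-1) = 29
Equity: 0.3·74 + 0.7·(-1) = 21.5
Hedged: 0.3·74 + 0.7·24 = 39
Cash: 0.3·74 + 0.7·24 = 39
Value: 0.3·99 + 0.7·24 = 46.5
Growth: 0.3·99 + 0.7·(-1) = 29
Highest Hurwicz score = 46.5 → Value.

Value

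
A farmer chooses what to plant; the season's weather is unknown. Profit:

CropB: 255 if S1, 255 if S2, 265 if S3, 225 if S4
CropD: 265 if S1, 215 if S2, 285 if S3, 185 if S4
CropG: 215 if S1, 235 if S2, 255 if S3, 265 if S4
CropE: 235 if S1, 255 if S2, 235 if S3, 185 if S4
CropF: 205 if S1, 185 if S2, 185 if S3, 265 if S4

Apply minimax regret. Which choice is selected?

CropB

Column bests: S1=265, S2=255, S3=285, S4=265.
CropB regrets: 10, 0, 20, 40 → max 40
CropD regrets: 0, 40, 0, 80 → max 80
CropG regrets: 50, 20, 30, 0 → max 50
CropE regrets: 30, 0, 50, 80 → max 80
CropF regrets: 60, 70, 100, 0 → max 100
Smallest max regret = 40 → CropB.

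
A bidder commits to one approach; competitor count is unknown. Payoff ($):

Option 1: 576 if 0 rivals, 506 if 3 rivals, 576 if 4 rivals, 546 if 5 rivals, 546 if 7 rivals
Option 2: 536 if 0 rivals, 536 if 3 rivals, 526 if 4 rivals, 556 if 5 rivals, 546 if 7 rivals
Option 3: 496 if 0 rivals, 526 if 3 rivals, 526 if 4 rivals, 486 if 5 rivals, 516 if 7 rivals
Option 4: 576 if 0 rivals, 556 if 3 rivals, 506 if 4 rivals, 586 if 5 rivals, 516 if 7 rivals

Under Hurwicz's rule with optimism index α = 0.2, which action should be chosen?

Option 2

Option 1: 0.2·576 + 0.8·506 = 520
Option 2: 0.2·556 + 0.8·526 = 532
Option 3: 0.2·526 + 0.8·486 = 494
Option 4: 0.2·586 + 0.8·506 = 522
Highest Hurwicz score = 532 → Option 2.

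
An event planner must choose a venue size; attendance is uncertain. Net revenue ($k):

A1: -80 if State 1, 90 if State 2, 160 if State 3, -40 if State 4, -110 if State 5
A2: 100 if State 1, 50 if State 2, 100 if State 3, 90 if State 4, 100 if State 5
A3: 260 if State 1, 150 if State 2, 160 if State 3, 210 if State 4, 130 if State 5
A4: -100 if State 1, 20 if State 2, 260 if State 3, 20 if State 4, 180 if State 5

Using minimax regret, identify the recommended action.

Column bests: State 1=260, State 2=150, State 3=260, State 4=210, State 5=180.
A1 regrets: 340, 60, 100, 250, 290 → max 340
A2 regrets: 160, 100, 160, 120, 80 → max 160
A3 regrets: 0, 0, 100, 0, 50 → max 100
A4 regrets: 360, 130, 0, 190, 0 → max 360
Smallest max regret = 100 → A3.

A3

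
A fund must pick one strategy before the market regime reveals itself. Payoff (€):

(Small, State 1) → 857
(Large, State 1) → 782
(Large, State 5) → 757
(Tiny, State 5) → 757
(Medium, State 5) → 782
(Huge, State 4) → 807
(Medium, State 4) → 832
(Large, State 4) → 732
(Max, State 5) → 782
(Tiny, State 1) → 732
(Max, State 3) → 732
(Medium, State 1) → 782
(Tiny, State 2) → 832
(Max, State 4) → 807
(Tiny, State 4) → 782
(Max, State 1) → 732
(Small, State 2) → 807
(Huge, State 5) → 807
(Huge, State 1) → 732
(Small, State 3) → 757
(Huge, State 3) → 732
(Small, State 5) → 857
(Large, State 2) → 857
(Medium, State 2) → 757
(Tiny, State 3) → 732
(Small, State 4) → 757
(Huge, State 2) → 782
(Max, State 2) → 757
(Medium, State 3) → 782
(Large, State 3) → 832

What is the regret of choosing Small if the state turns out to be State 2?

50

Best payoff under State 2 is 857.
Regret = 857 − 807 = 50.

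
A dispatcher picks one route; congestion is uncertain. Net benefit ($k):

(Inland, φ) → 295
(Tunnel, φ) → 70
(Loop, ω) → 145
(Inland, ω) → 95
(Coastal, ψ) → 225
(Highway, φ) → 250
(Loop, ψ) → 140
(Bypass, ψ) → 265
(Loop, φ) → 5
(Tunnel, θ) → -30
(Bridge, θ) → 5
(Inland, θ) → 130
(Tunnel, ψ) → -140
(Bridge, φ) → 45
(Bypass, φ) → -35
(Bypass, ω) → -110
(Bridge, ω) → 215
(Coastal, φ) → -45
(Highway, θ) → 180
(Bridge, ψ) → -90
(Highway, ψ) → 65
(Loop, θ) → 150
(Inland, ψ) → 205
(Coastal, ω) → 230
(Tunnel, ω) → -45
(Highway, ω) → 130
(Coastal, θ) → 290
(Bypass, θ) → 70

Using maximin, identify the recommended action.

Inland

Row minima: Highway=65, Bypass=-110, Coastal=-45, Loop=5, Tunnel=-140, Bridge=-90, Inland=95
Best worst-case = 95 → Inland.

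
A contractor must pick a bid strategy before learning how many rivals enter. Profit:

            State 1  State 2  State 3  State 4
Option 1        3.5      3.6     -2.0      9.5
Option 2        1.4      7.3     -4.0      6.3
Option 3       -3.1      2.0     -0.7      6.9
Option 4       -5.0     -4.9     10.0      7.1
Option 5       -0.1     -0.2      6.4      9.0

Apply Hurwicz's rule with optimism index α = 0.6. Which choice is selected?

Option 1: 0.6·9.5 + 0.4·(-2.0) = 4.9
Option 2: 0.6·7.3 + 0.4·(-4.0) = 2.78
Option 3: 0.6·6.9 + 0.4·(-3.1) = 2.9
Option 4: 0.6·10.0 + 0.4·(-5.0) = 4
Option 5: 0.6·9.0 + 0.4·(-0.2) = 5.32
Highest Hurwicz score = 5.32 → Option 5.

Option 5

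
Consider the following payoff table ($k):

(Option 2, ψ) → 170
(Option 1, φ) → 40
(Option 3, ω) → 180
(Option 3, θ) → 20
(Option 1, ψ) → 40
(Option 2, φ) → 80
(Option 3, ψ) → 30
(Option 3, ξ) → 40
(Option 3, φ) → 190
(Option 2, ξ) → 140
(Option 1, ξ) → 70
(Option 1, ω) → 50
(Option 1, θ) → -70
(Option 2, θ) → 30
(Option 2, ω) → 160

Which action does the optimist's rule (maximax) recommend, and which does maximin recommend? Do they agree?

Row maxima: Option 1=70, Option 2=170, Option 3=190
Best best-case = 190 → Option 3.
Row minima: Option 1=-70, Option 2=30, Option 3=20
Best worst-case = 30 → Option 2.

maximax → Option 3; maximin → Option 2 (disagree)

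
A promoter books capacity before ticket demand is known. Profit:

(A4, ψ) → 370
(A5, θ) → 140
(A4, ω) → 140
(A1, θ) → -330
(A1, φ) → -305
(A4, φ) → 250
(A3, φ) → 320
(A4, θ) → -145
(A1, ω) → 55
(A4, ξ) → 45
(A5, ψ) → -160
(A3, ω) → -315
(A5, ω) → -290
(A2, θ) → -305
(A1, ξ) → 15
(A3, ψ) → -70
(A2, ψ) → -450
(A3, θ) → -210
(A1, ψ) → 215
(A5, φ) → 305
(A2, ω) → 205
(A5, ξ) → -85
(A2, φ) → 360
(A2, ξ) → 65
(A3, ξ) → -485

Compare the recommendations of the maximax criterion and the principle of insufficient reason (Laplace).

maximax → A4; laplace → A4 (agree)

Row maxima: A1=215, A2=360, A3=320, A4=370, A5=305
Best best-case = 370 → A4.
Row averages: A1=-70, A2=-25, A3=-152, A4=132, A5=-18
Highest average = 132 → A4.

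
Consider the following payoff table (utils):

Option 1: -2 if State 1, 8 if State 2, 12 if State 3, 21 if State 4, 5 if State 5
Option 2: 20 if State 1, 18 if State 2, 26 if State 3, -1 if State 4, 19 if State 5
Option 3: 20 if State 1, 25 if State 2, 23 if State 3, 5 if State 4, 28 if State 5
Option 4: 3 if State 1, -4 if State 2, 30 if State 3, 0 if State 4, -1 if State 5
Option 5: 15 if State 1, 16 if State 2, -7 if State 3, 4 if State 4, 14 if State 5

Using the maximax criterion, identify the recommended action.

Option 4

Row maxima: Option 1=21, Option 2=26, Option 3=28, Option 4=30, Option 5=16
Best best-case = 30 → Option 4.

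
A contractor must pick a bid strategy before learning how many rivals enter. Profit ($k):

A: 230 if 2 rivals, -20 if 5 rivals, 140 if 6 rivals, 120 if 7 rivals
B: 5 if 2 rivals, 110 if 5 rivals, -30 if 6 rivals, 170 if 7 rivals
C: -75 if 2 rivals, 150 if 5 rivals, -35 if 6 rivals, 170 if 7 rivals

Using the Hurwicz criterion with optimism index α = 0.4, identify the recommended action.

A

A: 0.4·230 + 0.6·(-20) = 80
B: 0.4·170 + 0.6·(-30) = 50
C: 0.4·170 + 0.6·(-75) = 23
Highest Hurwicz score = 80 → A.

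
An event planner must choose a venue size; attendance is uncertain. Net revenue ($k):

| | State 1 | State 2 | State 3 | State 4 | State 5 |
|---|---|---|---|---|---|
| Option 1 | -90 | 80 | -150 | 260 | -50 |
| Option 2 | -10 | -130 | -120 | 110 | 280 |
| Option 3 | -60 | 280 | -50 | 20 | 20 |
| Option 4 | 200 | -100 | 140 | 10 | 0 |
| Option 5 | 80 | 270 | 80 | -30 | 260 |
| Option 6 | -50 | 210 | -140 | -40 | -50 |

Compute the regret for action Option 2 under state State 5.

0

Best payoff under State 5 is 280.
Regret = 280 − 280 = 0.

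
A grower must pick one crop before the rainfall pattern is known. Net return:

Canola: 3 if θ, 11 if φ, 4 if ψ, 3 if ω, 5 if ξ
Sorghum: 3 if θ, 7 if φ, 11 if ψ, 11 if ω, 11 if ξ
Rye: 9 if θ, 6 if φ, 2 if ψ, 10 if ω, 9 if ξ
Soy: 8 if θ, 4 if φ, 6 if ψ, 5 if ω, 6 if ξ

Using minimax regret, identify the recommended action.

Sorghum

Column bests: θ=9, φ=11, ψ=11, ω=11, ξ=11.
Canola regrets: 6, 0, 7, 8, 6 → max 8
Sorghum regrets: 6, 4, 0, 0, 0 → max 6
Rye regrets: 0, 5, 9, 1, 2 → max 9
Soy regrets: 1, 7, 5, 6, 5 → max 7
Smallest max regret = 6 → Sorghum.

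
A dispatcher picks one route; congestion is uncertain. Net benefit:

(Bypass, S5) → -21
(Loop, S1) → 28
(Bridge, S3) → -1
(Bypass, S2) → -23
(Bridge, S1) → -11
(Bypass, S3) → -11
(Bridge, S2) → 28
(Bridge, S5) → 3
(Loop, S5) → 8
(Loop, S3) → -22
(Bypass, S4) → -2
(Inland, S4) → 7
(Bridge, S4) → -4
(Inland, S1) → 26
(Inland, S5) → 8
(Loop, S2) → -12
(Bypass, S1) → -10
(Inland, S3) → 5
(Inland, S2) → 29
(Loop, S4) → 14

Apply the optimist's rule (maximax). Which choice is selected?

Row maxima: Bridge=28, Bypass=-2, Inland=29, Loop=28
Best best-case = 29 → Inland.

Inland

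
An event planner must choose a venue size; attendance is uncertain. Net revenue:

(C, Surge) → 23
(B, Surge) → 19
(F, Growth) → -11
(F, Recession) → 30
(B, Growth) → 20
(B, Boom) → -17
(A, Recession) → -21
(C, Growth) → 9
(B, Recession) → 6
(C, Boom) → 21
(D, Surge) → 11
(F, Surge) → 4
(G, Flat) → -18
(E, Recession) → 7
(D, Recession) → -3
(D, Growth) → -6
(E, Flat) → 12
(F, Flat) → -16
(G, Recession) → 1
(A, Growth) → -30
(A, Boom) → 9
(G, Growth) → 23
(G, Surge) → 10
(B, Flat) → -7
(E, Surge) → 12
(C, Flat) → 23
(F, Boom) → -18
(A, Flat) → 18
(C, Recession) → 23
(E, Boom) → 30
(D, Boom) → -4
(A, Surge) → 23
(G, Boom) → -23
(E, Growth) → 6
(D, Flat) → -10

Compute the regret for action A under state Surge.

Best payoff under Surge is 23.
Regret = 23 − 23 = 0.

0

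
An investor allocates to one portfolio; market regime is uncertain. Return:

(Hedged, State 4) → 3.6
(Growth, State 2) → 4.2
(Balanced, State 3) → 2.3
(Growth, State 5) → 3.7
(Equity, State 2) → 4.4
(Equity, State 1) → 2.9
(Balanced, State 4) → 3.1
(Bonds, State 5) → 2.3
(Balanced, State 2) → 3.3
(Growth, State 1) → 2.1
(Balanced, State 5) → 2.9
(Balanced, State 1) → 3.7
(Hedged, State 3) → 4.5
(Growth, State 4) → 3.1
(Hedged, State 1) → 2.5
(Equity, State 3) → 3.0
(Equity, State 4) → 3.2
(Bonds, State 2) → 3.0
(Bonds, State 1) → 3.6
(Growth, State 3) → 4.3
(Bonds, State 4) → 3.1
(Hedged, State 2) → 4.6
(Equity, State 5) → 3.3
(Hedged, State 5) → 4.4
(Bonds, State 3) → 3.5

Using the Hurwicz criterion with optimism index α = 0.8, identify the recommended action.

Growth: 0.8·4.3 + 0.2·2.1 = 3.86
Equity: 0.8·4.4 + 0.2·2.9 = 4.1
Balanced: 0.8·3.7 + 0.2·2.3 = 3.42
Bonds: 0.8·3.6 + 0.2·2.3 = 3.34
Hedged: 0.8·4.6 + 0.2·2.5 = 4.18
Highest Hurwicz score = 4.18 → Hedged.

Hedged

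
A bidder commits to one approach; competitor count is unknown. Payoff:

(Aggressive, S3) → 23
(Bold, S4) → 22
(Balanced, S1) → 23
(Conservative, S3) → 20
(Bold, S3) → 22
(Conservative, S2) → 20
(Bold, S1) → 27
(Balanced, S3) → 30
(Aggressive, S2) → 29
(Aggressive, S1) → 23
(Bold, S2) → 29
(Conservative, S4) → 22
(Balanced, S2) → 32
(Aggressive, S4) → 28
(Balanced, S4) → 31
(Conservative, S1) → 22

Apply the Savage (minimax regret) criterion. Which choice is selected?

Balanced

Column bests: S1=27, S2=32, S3=30, S4=31.
Conservative regrets: 5, 12, 10, 9 → max 12
Balanced regrets: 4, 0, 0, 0 → max 4
Aggressive regrets: 4, 3, 7, 3 → max 7
Bold regrets: 0, 3, 8, 9 → max 9
Smallest max regret = 4 → Balanced.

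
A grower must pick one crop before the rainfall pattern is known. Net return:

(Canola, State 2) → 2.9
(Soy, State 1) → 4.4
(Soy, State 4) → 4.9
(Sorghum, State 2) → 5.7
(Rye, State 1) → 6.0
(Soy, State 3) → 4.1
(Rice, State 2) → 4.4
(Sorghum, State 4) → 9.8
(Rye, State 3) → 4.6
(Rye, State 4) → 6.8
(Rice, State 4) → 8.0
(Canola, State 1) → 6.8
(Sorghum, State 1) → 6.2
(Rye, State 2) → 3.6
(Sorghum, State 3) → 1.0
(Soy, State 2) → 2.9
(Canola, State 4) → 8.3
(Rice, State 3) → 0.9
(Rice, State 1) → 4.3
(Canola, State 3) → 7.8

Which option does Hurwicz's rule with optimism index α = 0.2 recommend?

Rye

Rye: 0.2·6.8 + 0.8·3.6 = 4.24
Sorghum: 0.2·9.8 + 0.8·1.0 = 2.76
Canola: 0.2·8.3 + 0.8·2.9 = 3.98
Soy: 0.2·4.9 + 0.8·2.9 = 3.3
Rice: 0.2·8.0 + 0.8·0.9 = 2.32
Highest Hurwicz score = 4.24 → Rye.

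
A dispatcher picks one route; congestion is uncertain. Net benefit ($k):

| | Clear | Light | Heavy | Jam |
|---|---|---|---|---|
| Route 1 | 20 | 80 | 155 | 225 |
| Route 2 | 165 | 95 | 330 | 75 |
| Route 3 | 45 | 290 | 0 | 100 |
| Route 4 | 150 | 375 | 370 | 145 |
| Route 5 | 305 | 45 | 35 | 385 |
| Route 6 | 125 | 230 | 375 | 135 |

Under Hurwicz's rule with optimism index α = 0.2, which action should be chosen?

Route 4

Route 1: 0.2·225 + 0.8·20 = 61
Route 2: 0.2·330 + 0.8·75 = 126
Route 3: 0.2·290 + 0.8·0 = 58
Route 4: 0.2·375 + 0.8·145 = 191
Route 5: 0.2·385 + 0.8·35 = 105
Route 6: 0.2·375 + 0.8·125 = 175
Highest Hurwicz score = 191 → Route 4.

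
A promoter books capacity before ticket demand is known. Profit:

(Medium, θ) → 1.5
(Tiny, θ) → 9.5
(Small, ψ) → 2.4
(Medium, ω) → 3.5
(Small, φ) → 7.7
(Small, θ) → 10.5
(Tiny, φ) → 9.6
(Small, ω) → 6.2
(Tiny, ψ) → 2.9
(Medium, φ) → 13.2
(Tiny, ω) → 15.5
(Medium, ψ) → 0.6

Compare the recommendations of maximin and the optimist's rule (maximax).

maximin → Tiny; maximax → Tiny (agree)

Row minima: Tiny=2.9, Small=2.4, Medium=0.6
Best worst-case = 2.9 → Tiny.
Row maxima: Tiny=15.5, Small=10.5, Medium=13.2
Best best-case = 15.5 → Tiny.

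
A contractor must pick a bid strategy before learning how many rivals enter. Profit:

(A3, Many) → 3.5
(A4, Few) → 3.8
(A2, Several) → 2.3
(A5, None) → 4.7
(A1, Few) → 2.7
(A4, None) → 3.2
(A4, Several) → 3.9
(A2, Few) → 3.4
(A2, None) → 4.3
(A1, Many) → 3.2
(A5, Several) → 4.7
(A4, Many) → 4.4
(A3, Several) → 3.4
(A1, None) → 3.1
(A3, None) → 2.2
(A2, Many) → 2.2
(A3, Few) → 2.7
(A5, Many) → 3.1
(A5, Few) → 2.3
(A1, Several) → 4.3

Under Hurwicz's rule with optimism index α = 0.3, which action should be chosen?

A1: 0.3·4.3 + 0.7·2.7 = 3.18
A2: 0.3·4.3 + 0.7·2.2 = 2.83
A3: 0.3·3.5 + 0.7·2.2 = 2.59
A4: 0.3·4.4 + 0.7·3.2 = 3.56
A5: 0.3·4.7 + 0.7·2.3 = 3.02
Highest Hurwicz score = 3.56 → A4.

A4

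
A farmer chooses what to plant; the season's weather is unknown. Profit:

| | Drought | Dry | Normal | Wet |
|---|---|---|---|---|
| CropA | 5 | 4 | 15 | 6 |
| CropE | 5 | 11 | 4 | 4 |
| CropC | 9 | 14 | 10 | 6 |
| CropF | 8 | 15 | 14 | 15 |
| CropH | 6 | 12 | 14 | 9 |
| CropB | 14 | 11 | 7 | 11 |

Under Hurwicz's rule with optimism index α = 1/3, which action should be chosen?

CropF

CropA: 1/3·15 + 2/3·4 = 23/3
CropE: 1/3·11 + 2/3·4 = 19/3
CropC: 1/3·14 + 2/3·6 = 26/3
CropF: 1/3·15 + 2/3·8 = 31/3
CropH: 1/3·14 + 2/3·6 = 26/3
CropB: 1/3·14 + 2/3·7 = 28/3
Highest Hurwicz score = 31/3 → CropF.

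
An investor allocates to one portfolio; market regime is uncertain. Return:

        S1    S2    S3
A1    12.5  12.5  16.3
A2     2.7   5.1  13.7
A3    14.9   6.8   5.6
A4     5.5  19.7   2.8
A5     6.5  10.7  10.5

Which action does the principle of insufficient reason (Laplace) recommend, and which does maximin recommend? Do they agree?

Row averages: A1=413/30, A2=43/6, A3=9.1, A4=28/3, A5=277/30
Highest average = 413/30 → A1.
Row minima: A1=12.5, A2=2.7, A3=5.6, A4=2.8, A5=6.5
Best worst-case = 12.5 → A1.

laplace → A1; maximin → A1 (agree)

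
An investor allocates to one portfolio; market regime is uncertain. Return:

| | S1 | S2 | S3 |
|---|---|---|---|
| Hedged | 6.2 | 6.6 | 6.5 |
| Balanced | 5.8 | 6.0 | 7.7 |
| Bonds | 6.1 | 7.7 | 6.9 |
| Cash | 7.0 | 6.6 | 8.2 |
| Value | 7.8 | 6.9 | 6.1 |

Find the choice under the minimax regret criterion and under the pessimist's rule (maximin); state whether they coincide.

minimax regret → Cash; maximin → Cash (agree)

Column bests: S1=7.8, S2=7.7, S3=8.2.
Hedged regrets: 1.6, 1.1, 1.7 → max 1.7
Balanced regrets: 2.0, 1.7, 0.5 → max 2.0
Bonds regrets: 1.7, 0.0, 1.3 → max 1.7
Cash regrets: 0.8, 1.1, 0.0 → max 1.1
Value regrets: 0.0, 0.8, 2.1 → max 2.1
Smallest max regret = 1.1 → Cash.
Row minima: Hedged=6.2, Balanced=5.8, Bonds=6.1, Cash=6.6, Value=6.1
Best worst-case = 6.6 → Cash.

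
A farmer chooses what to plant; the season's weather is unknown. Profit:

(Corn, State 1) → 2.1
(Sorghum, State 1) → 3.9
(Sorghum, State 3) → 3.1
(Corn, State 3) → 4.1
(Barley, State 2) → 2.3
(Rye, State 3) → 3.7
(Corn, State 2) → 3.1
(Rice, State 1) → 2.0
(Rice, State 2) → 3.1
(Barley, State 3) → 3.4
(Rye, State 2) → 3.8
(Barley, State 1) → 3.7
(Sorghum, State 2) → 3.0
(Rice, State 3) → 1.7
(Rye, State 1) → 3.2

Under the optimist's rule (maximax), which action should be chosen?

Row maxima: Barley=3.7, Rye=3.8, Sorghum=3.9, Corn=4.1, Rice=3.1
Best best-case = 4.1 → Corn.

Corn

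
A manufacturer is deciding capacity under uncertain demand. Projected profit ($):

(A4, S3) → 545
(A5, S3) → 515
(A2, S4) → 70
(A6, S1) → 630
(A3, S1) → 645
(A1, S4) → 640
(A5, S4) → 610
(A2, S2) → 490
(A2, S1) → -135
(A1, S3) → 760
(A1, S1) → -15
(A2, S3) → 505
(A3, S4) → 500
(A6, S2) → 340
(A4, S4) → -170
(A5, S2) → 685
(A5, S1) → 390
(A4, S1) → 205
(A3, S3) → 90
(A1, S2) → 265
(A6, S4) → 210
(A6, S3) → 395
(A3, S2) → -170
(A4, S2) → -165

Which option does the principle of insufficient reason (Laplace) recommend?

Row averages: A1=412.5, A2=232.5, A3=266.25, A4=103.75, A5=550, A6=393.75
Highest average = 550 → A5.

A5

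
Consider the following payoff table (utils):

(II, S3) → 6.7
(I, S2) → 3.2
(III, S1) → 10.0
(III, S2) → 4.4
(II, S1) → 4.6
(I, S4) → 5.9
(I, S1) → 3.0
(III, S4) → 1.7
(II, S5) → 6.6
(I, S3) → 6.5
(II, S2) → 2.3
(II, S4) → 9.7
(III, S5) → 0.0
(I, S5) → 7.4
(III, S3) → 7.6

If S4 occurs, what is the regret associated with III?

8.0

Best payoff under S4 is 9.7.
Regret = 9.7 − 1.7 = 8.0.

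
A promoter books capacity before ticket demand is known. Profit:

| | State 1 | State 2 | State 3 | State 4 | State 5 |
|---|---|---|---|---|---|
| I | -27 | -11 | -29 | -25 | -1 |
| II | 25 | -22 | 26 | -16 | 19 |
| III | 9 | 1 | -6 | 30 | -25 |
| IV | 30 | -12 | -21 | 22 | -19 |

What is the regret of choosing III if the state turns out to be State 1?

Best payoff under State 1 is 30.
Regret = 30 − 9 = 21.

21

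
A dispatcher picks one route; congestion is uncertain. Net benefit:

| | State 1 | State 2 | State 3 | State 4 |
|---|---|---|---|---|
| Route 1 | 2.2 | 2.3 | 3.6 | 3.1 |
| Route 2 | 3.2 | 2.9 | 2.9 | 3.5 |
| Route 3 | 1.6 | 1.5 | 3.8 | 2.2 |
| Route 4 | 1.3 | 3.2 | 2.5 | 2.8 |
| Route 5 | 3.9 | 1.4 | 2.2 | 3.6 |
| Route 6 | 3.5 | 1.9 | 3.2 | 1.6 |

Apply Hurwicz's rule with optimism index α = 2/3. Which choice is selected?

Route 2

Route 1: 2/3·3.6 + 1/3·2.2 = 47/15
Route 2: 2/3·3.5 + 1/3·2.9 = 3.3
Route 3: 2/3·3.8 + 1/3·1.5 = 91/30
Route 4: 2/3·3.2 + 1/3·1.3 = 77/30
Route 5: 2/3·3.9 + 1/3·1.4 = 46/15
Route 6: 2/3·3.5 + 1/3·1.6 = 43/15
Highest Hurwicz score = 3.3 → Route 2.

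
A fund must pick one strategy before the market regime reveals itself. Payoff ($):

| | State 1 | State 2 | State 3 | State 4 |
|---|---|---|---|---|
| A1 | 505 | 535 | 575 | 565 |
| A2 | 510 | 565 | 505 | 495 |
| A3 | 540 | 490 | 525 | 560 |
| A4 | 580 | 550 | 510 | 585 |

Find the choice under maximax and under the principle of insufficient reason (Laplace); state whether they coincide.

Row maxima: A1=575, A2=565, A3=560, A4=585
Best best-case = 585 → A4.
Row averages: A1=545, A2=518.75, A3=528.75, A4=556.25
Highest average = 556.25 → A4.

maximax → A4; laplace → A4 (agree)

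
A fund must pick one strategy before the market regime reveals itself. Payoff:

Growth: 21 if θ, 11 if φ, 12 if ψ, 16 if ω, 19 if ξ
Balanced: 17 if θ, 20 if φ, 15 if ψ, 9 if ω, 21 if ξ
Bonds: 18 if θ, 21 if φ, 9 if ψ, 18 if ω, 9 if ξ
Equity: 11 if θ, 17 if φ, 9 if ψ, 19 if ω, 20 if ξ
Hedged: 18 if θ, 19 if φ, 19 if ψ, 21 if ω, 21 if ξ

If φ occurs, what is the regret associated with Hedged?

2

Best payoff under φ is 21.
Regret = 21 − 19 = 2.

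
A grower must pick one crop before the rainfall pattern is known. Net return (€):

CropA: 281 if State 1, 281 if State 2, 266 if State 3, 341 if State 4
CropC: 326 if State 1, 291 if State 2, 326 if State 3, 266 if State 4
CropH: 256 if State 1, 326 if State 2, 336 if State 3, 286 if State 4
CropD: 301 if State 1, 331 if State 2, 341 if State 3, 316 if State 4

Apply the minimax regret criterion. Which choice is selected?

Column bests: State 1=326, State 2=331, State 3=341, State 4=341.
CropA regrets: 45, 50, 75, 0 → max 75
CropC regrets: 0, 40, 15, 75 → max 75
CropH regrets: 70, 5, 5, 55 → max 70
CropD regrets: 25, 0, 0, 25 → max 25
Smallest max regret = 25 → CropD.

CropD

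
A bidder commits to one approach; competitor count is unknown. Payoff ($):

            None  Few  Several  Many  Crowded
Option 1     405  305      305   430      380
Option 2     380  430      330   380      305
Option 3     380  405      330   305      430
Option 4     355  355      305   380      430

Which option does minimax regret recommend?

Column bests: None=405, Few=430, Several=330, Many=430, Crowded=430.
Option 1 regrets: 0, 125, 25, 0, 50 → max 125
Option 2 regrets: 25, 0, 0, 50, 125 → max 125
Option 3 regrets: 25, 25, 0, 125, 0 → max 125
Option 4 regrets: 50, 75, 25, 50, 0 → max 75
Smallest max regret = 75 → Option 4.

Option 4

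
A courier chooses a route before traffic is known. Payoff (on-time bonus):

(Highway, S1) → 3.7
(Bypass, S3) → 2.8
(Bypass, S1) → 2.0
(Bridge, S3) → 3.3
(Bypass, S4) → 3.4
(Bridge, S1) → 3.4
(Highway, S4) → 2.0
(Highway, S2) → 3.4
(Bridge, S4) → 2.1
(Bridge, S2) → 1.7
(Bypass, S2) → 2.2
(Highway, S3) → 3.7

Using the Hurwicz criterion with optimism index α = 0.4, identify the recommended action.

Bypass: 0.4·3.4 + 0.6·2.0 = 2.56
Highway: 0.4·3.7 + 0.6·2.0 = 2.68
Bridge: 0.4·3.4 + 0.6·1.7 = 2.38
Highest Hurwicz score = 2.68 → Highway.

Highway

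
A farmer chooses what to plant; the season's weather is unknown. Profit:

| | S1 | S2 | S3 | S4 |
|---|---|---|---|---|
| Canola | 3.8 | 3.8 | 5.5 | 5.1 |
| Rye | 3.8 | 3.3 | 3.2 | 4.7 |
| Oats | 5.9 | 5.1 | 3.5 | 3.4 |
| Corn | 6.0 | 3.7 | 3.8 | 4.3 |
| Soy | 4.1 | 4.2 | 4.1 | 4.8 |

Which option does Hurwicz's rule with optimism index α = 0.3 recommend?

Corn

Canola: 0.3·5.5 + 0.7·3.8 = 4.31
Rye: 0.3·4.7 + 0.7·3.2 = 3.65
Oats: 0.3·5.9 + 0.7·3.4 = 4.15
Corn: 0.3·6.0 + 0.7·3.7 = 4.39
Soy: 0.3·4.8 + 0.7·4.1 = 4.31
Highest Hurwicz score = 4.39 → Corn.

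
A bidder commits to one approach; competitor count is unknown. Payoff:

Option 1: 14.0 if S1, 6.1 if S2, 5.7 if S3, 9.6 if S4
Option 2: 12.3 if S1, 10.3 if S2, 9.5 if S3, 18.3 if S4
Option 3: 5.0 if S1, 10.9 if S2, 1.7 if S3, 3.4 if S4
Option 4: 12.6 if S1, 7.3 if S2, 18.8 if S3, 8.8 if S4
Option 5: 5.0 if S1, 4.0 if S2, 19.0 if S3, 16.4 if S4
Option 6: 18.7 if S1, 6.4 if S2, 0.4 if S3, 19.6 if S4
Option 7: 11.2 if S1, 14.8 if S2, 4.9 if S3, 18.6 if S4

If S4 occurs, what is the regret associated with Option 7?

1.0

Best payoff under S4 is 19.6.
Regret = 19.6 − 18.6 = 1.0.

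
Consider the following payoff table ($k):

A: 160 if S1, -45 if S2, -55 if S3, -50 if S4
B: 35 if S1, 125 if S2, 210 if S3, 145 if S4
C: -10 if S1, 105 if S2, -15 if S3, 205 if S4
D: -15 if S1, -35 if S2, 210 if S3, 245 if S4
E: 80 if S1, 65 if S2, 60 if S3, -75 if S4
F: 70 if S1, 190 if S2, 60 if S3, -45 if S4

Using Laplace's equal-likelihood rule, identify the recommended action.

B

Row averages: A=2.5, B=128.75, C=71.25, D=101.25, E=32.5, F=68.75
Highest average = 128.75 → B.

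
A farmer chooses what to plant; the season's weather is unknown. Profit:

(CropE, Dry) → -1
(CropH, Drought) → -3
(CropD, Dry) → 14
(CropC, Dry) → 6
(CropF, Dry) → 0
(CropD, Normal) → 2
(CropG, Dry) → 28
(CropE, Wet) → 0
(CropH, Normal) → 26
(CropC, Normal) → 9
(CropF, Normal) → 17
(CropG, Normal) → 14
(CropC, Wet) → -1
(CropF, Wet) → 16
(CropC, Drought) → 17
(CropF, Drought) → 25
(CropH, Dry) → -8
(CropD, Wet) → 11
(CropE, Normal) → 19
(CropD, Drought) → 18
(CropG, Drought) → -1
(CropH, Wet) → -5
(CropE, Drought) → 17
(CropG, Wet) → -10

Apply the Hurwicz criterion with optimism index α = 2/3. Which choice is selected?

CropH: 2/3·26 + 1/3·(-8) = 44/3
CropC: 2/3·17 + 1/3·(-1) = 11
CropD: 2/3·18 + 1/3·2 = 38/3
CropG: 2/3·28 + 1/3·(-10) = 46/3
CropF: 2/3·25 + 1/3·0 = 50/3
CropE: 2/3·19 + 1/3·(-1) = 37/3
Highest Hurwicz score = 50/3 → CropF.

CropF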